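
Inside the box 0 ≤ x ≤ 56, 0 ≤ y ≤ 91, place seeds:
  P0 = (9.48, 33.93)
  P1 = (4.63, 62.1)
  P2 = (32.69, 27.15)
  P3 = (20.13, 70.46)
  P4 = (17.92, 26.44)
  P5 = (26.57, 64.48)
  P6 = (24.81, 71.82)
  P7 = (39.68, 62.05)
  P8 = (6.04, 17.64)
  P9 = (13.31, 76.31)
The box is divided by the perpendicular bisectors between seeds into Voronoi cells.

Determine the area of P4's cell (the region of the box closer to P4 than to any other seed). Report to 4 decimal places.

1. box [0,56]×[0,91]: [(0, 0) (56, 0) (56, 91) (0, 91)]
2. ⊥bis P4·P0 via (13.7,30.185): [(0, 14.7473) (0, 0) (56, 0) (56, 77.8502)]  |A|=2592.7301
3. ⊥bis P4·P1 via (11.275,44.27): [(33.5751, 52.5809) (0, 14.7473) (0, 0) (56, 0) (56, 60.9384)]  |A|=2403.1076
4. ⊥bis P4·P2 via (25.305,26.795): [(24.5541, 42.4158) (0, 14.7473) (0, 0) (26.593, 0)]  |A|=745.0365
5. ⊥bis P4·P3 via (19.025,48.45): [(24.5541, 42.4158) (0, 14.7473) (0, 0) (26.593, 0)]  |A|=745.0365
6. ⊥bis P4·P5 via (22.245,45.46): [(24.5541, 42.4158) (0, 14.7473) (0, 0) (26.593, 0)]  |A|=745.0365
7. ⊥bis P4·P6 via (21.365,49.13): [(24.5541, 42.4158) (0, 14.7473) (0, 0) (26.593, 0)]  |A|=745.0365
8. ⊥bis P4·P7 via (28.8,44.245): [(24.5541, 42.4158) (0, 14.7473) (0, 0) (26.593, 0)]  |A|=745.0365
9. ⊥bis P4·P8 via (11.98,22.04): [(26.4742, 2.4729) (24.5541, 42.4158) (9.474, 25.423)]  |A|=317.4845
10. ⊥bis P4·P9 via (15.615,51.375): [(26.4742, 2.4729) (24.5541, 42.4158) (9.474, 25.423)]  |A|=317.4845
11. canonical 3-gon: [(26.4742, 2.4729) (24.5541, 42.4158) (9.474, 25.423)]
12. shoelace: 317.4845

Area of P4's cell: 317.4845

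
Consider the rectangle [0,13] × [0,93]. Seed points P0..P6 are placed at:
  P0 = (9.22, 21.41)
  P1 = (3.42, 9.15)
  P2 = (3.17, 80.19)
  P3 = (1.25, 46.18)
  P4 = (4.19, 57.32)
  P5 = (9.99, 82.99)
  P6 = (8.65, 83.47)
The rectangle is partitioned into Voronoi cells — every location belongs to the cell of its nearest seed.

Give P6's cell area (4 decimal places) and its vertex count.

1. box [0,13]×[0,93]: [(0, 0) (13, 0) (13, 93) (0, 93)]
2. ⊥bis P6·P0 via (8.935,52.44): [(0, 52.3579) (13, 52.4773) (13, 93) (0, 93)]  |A|=527.5707
3. ⊥bis P6·P1 via (6.035,46.31): [(0, 52.3579) (13, 52.4773) (13, 93) (0, 93)]  |A|=527.5707
4. ⊥bis P6·P2 via (5.91,81.83): [(0, 91.704) (13, 69.9845) (13, 93) (0, 93)]  |A|=158.0245
5. ⊥bis P6·P3 via (4.95,64.825): [(0, 91.704) (13, 69.9845) (13, 93) (0, 93)]  |A|=158.0245
6. ⊥bis P6·P4 via (6.42,70.395): [(0, 91.704) (13, 69.9845) (13, 93) (0, 93)]  |A|=158.0245
7. ⊥bis P6·P5 via (9.32,83.23): [(0, 91.704) (7.7296, 78.79) (12.8197, 93) (0, 93)]  |A|=96.0926
8. canonical 4-gon: [(0, 91.704) (7.7296, 78.79) (12.8197, 93) (0, 93)]
9. shoelace: 96.0926

Area of P6's cell: 96.0926 (4 vertices)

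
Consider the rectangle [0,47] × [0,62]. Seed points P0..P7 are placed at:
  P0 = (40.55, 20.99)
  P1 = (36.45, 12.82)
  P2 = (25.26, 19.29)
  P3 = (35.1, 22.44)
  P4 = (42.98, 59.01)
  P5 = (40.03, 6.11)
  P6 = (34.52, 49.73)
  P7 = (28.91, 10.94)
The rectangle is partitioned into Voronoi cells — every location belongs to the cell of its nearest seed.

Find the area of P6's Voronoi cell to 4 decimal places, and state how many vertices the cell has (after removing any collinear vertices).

Area of P6's cell: 995.9852 (7 vertices)

1. box [0,47]×[0,62]: [(0, 0) (47, 0) (47, 62) (0, 62)]
2. ⊥bis P6·P0 via (37.535,35.36): [(0, 27.4847) (47, 37.3459) (47, 62) (0, 62)]  |A|=1390.4815
3. ⊥bis P6·P1 via (35.485,31.275): [(0, 29.4195) (12.2827, 30.0618) (47, 37.3459) (47, 62) (0, 62)]  |A|=1378.5991
4. ⊥bis P6·P2 via (29.89,34.51): [(0, 43.6027) (31.3569, 34.0638) (47, 37.3459) (47, 62) (0, 62)]  |A|=1137.7765
5. ⊥bis P6·P3 via (34.81,36.085): [(0, 43.6027) (25.372, 35.8844) (41.6871, 36.2312) (47, 37.3459) (47, 62) (0, 62)]  |A|=1121.8867
6. ⊥bis P6·P4 via (38.75,54.37): [(0, 43.6027) (25.372, 35.8844) (41.6871, 36.2312) (47, 37.3459) (47, 46.849) (30.3804, 62) (0, 62)]  |A|=995.9852
7. ⊥bis P6·P5 via (37.275,27.92): [(0, 43.6027) (25.372, 35.8844) (41.6871, 36.2312) (47, 37.3459) (47, 46.849) (30.3804, 62) (0, 62)]  |A|=995.9852
8. ⊥bis P6·P7 via (31.715,30.335): [(0, 43.6027) (25.372, 35.8844) (41.6871, 36.2312) (47, 37.3459) (47, 46.849) (30.3804, 62) (0, 62)]  |A|=995.9852
9. canonical 7-gon: [(0, 43.6027) (25.372, 35.8844) (41.6871, 36.2312) (47, 37.3459) (47, 46.849) (30.3804, 62) (0, 62)]
10. shoelace: 995.9852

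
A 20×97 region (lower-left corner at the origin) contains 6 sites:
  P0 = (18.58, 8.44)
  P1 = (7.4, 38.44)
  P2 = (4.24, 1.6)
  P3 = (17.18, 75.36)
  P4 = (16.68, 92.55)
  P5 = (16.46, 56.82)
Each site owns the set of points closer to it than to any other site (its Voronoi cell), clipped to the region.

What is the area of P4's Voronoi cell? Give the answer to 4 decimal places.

Area of P4's cell: 264.9314

1. box [0,20]×[0,97]: [(0, 0) (20, 0) (20, 97) (0, 97)]
2. ⊥bis P4·P0 via (17.63,50.495): [(0, 50.0967) (20, 50.5485) (20, 97) (0, 97)]  |A|=933.5472
3. ⊥bis P4·P1 via (12.04,65.495): [(0, 67.5599) (20, 64.1298) (20, 97) (0, 97)]  |A|=623.1027
4. ⊥bis P4·P2 via (10.46,47.075): [(0, 67.5599) (20, 64.1298) (20, 97) (0, 97)]  |A|=623.1027
5. ⊥bis P4·P3 via (16.93,83.955): [(0, 83.4626) (20, 84.0443) (20, 97) (0, 97)]  |A|=264.9314
6. ⊥bis P4·P5 via (16.57,74.685): [(0, 83.4626) (20, 84.0443) (20, 97) (0, 97)]  |A|=264.9314
7. canonical 4-gon: [(0, 83.4626) (20, 84.0443) (20, 97) (0, 97)]
8. shoelace: 264.9314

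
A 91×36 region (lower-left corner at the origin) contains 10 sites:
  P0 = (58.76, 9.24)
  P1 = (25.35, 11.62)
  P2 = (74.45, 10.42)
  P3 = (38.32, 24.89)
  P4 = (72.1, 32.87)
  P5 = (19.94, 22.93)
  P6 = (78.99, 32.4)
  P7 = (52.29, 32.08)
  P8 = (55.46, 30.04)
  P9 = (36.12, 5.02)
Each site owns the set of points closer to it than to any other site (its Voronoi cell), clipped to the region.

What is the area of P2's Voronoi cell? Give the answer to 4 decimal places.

Area of P2's cell: 502.3142

1. box [0,91]×[0,36]: [(0, 0) (91, 0) (91, 36) (0, 36)]
2. ⊥bis P2·P0 via (66.605,9.83): [(67.3443, 0) (91, 0) (91, 36) (64.6368, 36)]  |A|=900.3399
3. ⊥bis P2·P1 via (49.9,11.02): [(67.3443, 0) (91, 0) (91, 36) (64.6368, 36)]  |A|=900.3399
4. ⊥bis P2·P3 via (56.385,17.655): [(67.3443, 0) (91, 0) (91, 36) (64.6368, 36)]  |A|=900.3399
5. ⊥bis P2·P4 via (73.275,21.645): [(65.7755, 20.86) (67.3443, 0) (91, 0) (91, 23.5004)]  |A|=543.1221
6. ⊥bis P2·P5 via (47.195,16.675): [(65.7755, 20.86) (67.3443, 0) (91, 0) (91, 23.5004)]  |A|=543.1221
7. ⊥bis P2·P6 via (76.72,21.41): [(74.8063, 21.8053) (65.7755, 20.86) (67.3443, 0) (91, 0) (91, 18.4604)]  |A|=502.3142
8. ⊥bis P2·P7 via (63.37,21.25): [(74.8063, 21.8053) (65.7755, 20.86) (67.3443, 0) (91, 0) (91, 18.4604)]  |A|=502.3142
9. ⊥bis P2·P8 via (64.955,20.23): [(74.8063, 21.8053) (65.7755, 20.86) (67.3443, 0) (91, 0) (91, 18.4604)]  |A|=502.3142
10. ⊥bis P2·P9 via (55.285,7.72): [(74.8063, 21.8053) (65.7755, 20.86) (67.3443, 0) (91, 0) (91, 18.4604)]  |A|=502.3142
11. canonical 5-gon: [(74.8063, 21.8053) (65.7755, 20.86) (67.3443, 0) (91, 0) (91, 18.4604)]
12. shoelace: 502.3142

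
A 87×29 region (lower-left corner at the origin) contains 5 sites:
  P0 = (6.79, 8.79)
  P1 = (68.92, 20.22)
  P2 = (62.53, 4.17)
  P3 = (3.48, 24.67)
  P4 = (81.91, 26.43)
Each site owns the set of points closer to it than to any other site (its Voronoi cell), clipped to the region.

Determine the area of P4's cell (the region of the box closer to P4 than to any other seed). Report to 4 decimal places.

Area of P4's cell: 209.2455

1. box [0,87]×[0,29]: [(0, 0) (87, 0) (87, 29) (0, 29)]
2. ⊥bis P4·P0 via (44.35,17.61): [(48.4853, 0) (87, 0) (87, 29) (41.6754, 29)]  |A|=1215.6712
3. ⊥bis P4·P1 via (75.415,23.325): [(86.5658, 0) (87, 0) (87, 29) (72.702, 29)]  |A|=213.6175
4. ⊥bis P4·P2 via (72.22,15.3): [(84.2644, 4.8139) (87, 2.4322) (87, 29) (72.702, 29)]  |A|=209.2455
5. ⊥bis P4·P3 via (42.695,25.55): [(84.2644, 4.8139) (87, 2.4322) (87, 29) (72.702, 29)]  |A|=209.2455
6. canonical 4-gon: [(84.2644, 4.8139) (87, 2.4322) (87, 29) (72.702, 29)]
7. shoelace: 209.2455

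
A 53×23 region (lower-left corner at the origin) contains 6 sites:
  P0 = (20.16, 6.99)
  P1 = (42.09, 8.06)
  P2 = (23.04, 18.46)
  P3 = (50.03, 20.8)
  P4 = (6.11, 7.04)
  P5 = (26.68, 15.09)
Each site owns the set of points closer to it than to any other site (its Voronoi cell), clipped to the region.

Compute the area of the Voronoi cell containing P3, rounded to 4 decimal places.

1. box [0,53]×[0,23]: [(0, 0) (53, 0) (53, 23) (0, 23)]
2. ⊥bis P3·P0 via (35.095,13.895): [(41.5192, 0) (53, 0) (53, 23) (30.8854, 23)]  |A|=386.3472
3. ⊥bis P3·P1 via (46.06,14.43): [(53, 10.1048) (53, 23) (32.3091, 23)]  |A|=133.4068
4. ⊥bis P3·P2 via (36.535,19.63): [(36.4675, 20.4084) (53, 10.1048) (53, 23) (36.2428, 23)]  |A|=128.3095
5. ⊥bis P3·P4 via (28.07,13.92): [(36.4675, 20.4084) (53, 10.1048) (53, 23) (36.2428, 23)]  |A|=128.3095
6. ⊥bis P3·P5 via (38.355,17.945): [(37.9837, 19.4634) (53, 10.1048) (53, 23) (37.1189, 23)]  |A|=124.9019
7. canonical 4-gon: [(37.9837, 19.4634) (53, 10.1048) (53, 23) (37.1189, 23)]
8. shoelace: 124.9019

Area of P3's cell: 124.9019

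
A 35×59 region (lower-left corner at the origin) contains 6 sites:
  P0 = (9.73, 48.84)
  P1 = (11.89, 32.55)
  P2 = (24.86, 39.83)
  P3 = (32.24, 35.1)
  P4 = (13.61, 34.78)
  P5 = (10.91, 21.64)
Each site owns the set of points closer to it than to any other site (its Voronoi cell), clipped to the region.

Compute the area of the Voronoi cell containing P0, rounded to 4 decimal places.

Area of P0's cell: 373.8495

1. box [0,35]×[0,59]: [(0, 0) (35, 0) (35, 59) (0, 59)]
2. ⊥bis P0·P1 via (10.81,40.695): [(0, 39.2616) (35, 43.9025) (35, 59) (0, 59)]  |A|=609.6275
3. ⊥bis P0·P2 via (17.295,44.335): [(0, 39.2616) (15.4975, 41.3165) (26.0281, 59) (0, 59)]  |A|=383.0809
4. ⊥bis P0·P3 via (20.985,41.97): [(0, 39.2616) (15.4975, 41.3165) (26.0281, 59) (0, 59)]  |A|=383.0809
5. ⊥bis P0·P4 via (11.67,41.81): [(0, 39.2616) (4.688, 39.8832) (16.6018, 43.171) (26.0281, 59) (0, 59)]  |A|=373.8495
6. ⊥bis P0·P5 via (10.32,35.24): [(0, 39.2616) (4.688, 39.8832) (16.6018, 43.171) (26.0281, 59) (0, 59)]  |A|=373.8495
7. canonical 5-gon: [(0, 39.2616) (4.688, 39.8832) (16.6018, 43.171) (26.0281, 59) (0, 59)]
8. shoelace: 373.8495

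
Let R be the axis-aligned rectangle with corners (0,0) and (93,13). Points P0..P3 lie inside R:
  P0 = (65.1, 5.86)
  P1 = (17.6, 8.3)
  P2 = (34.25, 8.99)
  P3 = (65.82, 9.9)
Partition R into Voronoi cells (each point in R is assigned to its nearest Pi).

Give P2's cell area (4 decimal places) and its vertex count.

Area of P2's cell: 306.0101 (5 vertices)

1. box [0,93]×[0,13]: [(0, 0) (93, 0) (93, 13) (0, 13)]
2. ⊥bis P2·P0 via (49.675,7.425): [(0, 0) (48.9217, 0) (50.2406, 13) (0, 13)]  |A|=644.555
3. ⊥bis P2·P1 via (25.925,8.645): [(26.2833, 0) (48.9217, 0) (50.2406, 13) (25.7445, 13)]  |A|=306.3744
4. ⊥bis P2·P3 via (50.035,9.445): [(26.2833, 0) (48.9217, 0) (50.0007, 10.6351) (49.9325, 13) (25.7445, 13)]  |A|=306.0101
5. canonical 5-gon: [(26.2833, 0) (48.9217, 0) (50.0007, 10.6351) (49.9325, 13) (25.7445, 13)]
6. shoelace: 306.0101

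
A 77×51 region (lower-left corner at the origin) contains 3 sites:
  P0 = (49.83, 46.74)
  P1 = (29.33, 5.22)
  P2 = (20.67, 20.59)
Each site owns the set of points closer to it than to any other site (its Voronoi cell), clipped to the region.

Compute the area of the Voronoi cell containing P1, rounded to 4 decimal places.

1. box [0,77]×[0,51]: [(0, 0) (77, 0) (77, 51) (0, 51)]
2. ⊥bis P1·P0 via (39.58,25.98): [(0, 45.5221) (0, 0) (77, 0) (77, 7.5043)]  |A|=2041.5192
3. ⊥bis P1·P2 via (25,12.905): [(44.1773, 23.7102) (2.0959, 0) (77, 0) (77, 7.5043)]  |A|=1011.1505
4. canonical 4-gon: [(44.1773, 23.7102) (2.0959, 0) (77, 0) (77, 7.5043)]
5. shoelace: 1011.1505

Area of P1's cell: 1011.1505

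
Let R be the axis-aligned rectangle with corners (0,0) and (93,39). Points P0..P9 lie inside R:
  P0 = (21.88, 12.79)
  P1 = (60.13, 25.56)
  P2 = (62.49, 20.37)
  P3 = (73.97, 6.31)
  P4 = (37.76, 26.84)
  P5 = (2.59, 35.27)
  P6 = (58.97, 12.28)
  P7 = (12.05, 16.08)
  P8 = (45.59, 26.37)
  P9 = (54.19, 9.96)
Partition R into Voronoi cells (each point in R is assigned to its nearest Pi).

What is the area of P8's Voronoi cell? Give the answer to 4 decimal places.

1. box [0,93]×[0,39]: [(0, 0) (93, 0) (93, 39) (0, 39)]
2. ⊥bis P8·P0 via (33.735,19.58): [(44.9495, 0) (93, 0) (93, 39) (22.6121, 39)]  |A|=2309.548
3. ⊥bis P8·P1 via (52.86,25.965): [(44.9495, 0) (51.4135, 0) (53.5862, 39) (22.6121, 39)]  |A|=730.042
4. ⊥bis P8·P2 via (54.04,23.37): [(44.9495, 0) (45.743, 0) (52.4689, 18.9448) (53.5862, 39) (22.6121, 39)]  |A|=676.3281
5. ⊥bis P8·P3 via (59.78,16.34): [(44.9495, 0) (45.743, 0) (52.4689, 18.9448) (53.5862, 39) (22.6121, 39)]  |A|=676.3281
6. ⊥bis P8·P4 via (41.675,26.605): [(40.5401, 7.6986) (44.9495, 0) (45.743, 0) (52.4689, 18.9448) (53.5862, 39) (42.419, 39)]  |A|=366.336
7. ⊥bis P8·P5 via (24.09,30.82): [(40.5401, 7.6986) (44.9495, 0) (45.743, 0) (52.4689, 18.9448) (53.5862, 39) (42.419, 39)]  |A|=366.336
8. ⊥bis P8·P6 via (52.28,19.325): [(40.5706, 8.2056) (52.5018, 19.5357) (53.5862, 39) (42.419, 39)]  |A|=281.9171
9. ⊥bis P8·P7 via (28.82,21.225): [(40.5706, 8.2056) (52.5018, 19.5357) (53.5862, 39) (42.419, 39)]  |A|=281.9171
10. ⊥bis P8·P9 via (49.89,18.165): [(40.8851, 13.4458) (52.4974, 19.5315) (52.5018, 19.5357) (53.5862, 39) (42.419, 39)]  |A|=252.4488
11. canonical 5-gon: [(40.8851, 13.4458) (52.4974, 19.5315) (52.5018, 19.5357) (53.5862, 39) (42.419, 39)]
12. shoelace: 252.4488

Area of P8's cell: 252.4488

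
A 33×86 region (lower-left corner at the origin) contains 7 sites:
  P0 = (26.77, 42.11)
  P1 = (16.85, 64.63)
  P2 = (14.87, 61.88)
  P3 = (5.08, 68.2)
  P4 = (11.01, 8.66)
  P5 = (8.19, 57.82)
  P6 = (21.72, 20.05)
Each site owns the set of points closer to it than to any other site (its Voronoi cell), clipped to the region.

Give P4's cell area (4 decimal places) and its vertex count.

Area of P4's cell: 470.4066 (3 vertices)

1. box [0,33]×[0,86]: [(0, 0) (33, 0) (33, 86) (0, 86)]
2. ⊥bis P4·P0 via (18.89,25.385): [(0, 34.285) (0, 0) (33, 0) (33, 18.7371)]  |A|=874.8647
3. ⊥bis P4·P1 via (13.93,36.645): [(0, 34.285) (0, 0) (33, 0) (33, 18.7371)]  |A|=874.8647
4. ⊥bis P4·P2 via (12.94,35.27): [(0, 34.285) (0, 0) (33, 0) (33, 18.7371)]  |A|=874.8647
5. ⊥bis P4·P3 via (8.045,38.43): [(0, 34.285) (0, 0) (33, 0) (33, 18.7371)]  |A|=874.8647
6. ⊥bis P4·P5 via (9.6,33.24): [(3.0193, 32.8625) (0, 32.6893) (0, 0) (33, 0) (33, 18.7371)]  |A|=872.4557
7. ⊥bis P4·P6 via (16.365,14.355): [(0, 29.743) (0, 0) (31.6314, 0)]  |A|=470.4066
8. canonical 3-gon: [(0, 29.743) (0, 0) (31.6314, 0)]
9. shoelace: 470.4066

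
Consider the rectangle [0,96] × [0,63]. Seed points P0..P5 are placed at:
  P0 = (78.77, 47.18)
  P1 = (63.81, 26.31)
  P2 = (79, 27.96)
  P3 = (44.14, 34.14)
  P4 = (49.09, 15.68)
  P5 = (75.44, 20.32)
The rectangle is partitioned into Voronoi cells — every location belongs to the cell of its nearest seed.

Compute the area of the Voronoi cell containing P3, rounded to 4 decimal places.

Area of P3's cell: 2425.1645

1. box [0,96]×[0,63]: [(0, 0) (96, 0) (96, 63) (0, 63)]
2. ⊥bis P3·P0 via (61.455,40.66): [(0, 0) (76.7656, 0) (53.0428, 63) (0, 63)]  |A|=4088.9657
3. ⊥bis P3·P1 via (53.975,30.225): [(0, 0) (41.9434, 0) (59.8381, 44.9539) (53.0428, 63) (0, 63)]  |A|=3306.2681
4. ⊥bis P3·P2 via (61.57,31.05): [(0, 0) (41.9434, 0) (59.8381, 44.9539) (53.0428, 63) (0, 63)]  |A|=3306.2681
5. ⊥bis P3·P4 via (46.615,24.91): [(0, 12.4103) (52.4859, 26.4843) (59.8381, 44.9539) (53.0428, 63) (0, 63)]  |A|=2425.1645
6. ⊥bis P3·P5 via (59.79,27.23): [(0, 12.4103) (52.4859, 26.4843) (59.8381, 44.9539) (53.0428, 63) (0, 63)]  |A|=2425.1645
7. canonical 5-gon: [(0, 12.4103) (52.4859, 26.4843) (59.8381, 44.9539) (53.0428, 63) (0, 63)]
8. shoelace: 2425.1645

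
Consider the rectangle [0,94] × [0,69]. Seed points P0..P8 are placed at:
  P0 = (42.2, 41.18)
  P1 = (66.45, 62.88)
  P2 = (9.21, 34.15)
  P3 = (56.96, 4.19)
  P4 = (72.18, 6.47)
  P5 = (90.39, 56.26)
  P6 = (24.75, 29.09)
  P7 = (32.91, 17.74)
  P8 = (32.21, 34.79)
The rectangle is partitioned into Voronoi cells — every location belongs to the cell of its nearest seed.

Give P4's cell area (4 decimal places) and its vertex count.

Area of P4's cell: 961.4778 (6 vertices)

1. box [0,94]×[0,69]: [(0, 0) (94, 0) (94, 69) (0, 69)]
2. ⊥bis P4·P0 via (57.19,23.825): [(29.6061, 0) (94, 0) (94, 55.6188)]  |A|=1790.757
3. ⊥bis P4·P1 via (69.315,34.675): [(69.81, 34.7253) (29.6061, 0) (94, 0) (94, 37.1824)]  |A|=1567.7694
4. ⊥bis P4·P2 via (40.695,20.31): [(69.81, 34.7253) (33.09, 3.0091) (31.7672, 0) (94, 0) (94, 37.1824)]  |A|=1564.5178
5. ⊥bis P4·P3 via (64.57,5.33): [(69.81, 34.7253) (61.2713, 27.3501) (65.3684, 0) (94, 0) (94, 37.1824)]  |A|=1078.7164
6. ⊥bis P4·P5 via (81.285,31.365): [(71.6001, 34.9071) (69.81, 34.7253) (61.2713, 27.3501) (65.3684, 0) (94, 0) (94, 26.7147)]  |A|=961.4778
7. ⊥bis P4·P6 via (48.465,17.78): [(71.6001, 34.9071) (69.81, 34.7253) (61.2713, 27.3501) (65.3684, 0) (94, 0) (94, 26.7147)]  |A|=961.4778
8. ⊥bis P4·P7 via (52.545,12.105): [(71.6001, 34.9071) (69.81, 34.7253) (61.2713, 27.3501) (65.3684, 0) (94, 0) (94, 26.7147)]  |A|=961.4778
9. ⊥bis P4·P8 via (52.195,20.63): [(71.6001, 34.9071) (69.81, 34.7253) (61.2713, 27.3501) (65.3684, 0) (94, 0) (94, 26.7147)]  |A|=961.4778
10. canonical 6-gon: [(71.6001, 34.9071) (69.81, 34.7253) (61.2713, 27.3501) (65.3684, 0) (94, 0) (94, 26.7147)]
11. shoelace: 961.4778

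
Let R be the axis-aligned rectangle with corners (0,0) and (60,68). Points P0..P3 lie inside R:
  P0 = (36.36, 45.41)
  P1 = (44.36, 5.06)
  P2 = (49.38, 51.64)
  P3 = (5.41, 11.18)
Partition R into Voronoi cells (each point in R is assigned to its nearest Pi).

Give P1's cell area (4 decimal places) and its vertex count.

1. box [0,60]×[0,68]: [(0, 0) (60, 0) (60, 68) (0, 68)]
2. ⊥bis P1·P0 via (40.36,25.235): [(0, 17.233) (0, 0) (60, 0) (60, 29.1289)]  |A|=1390.8584
3. ⊥bis P1·P2 via (46.87,28.35): [(52.831, 27.7076) (0, 17.233) (0, 0) (60, 0) (60, 26.935)]  |A|=1382.9941
4. ⊥bis P1·P3 via (24.885,8.12): [(52.831, 27.7076) (27.1631, 22.6185) (23.6091, 0) (60, 0) (60, 26.935)]  |A|=881.9414
5. canonical 5-gon: [(52.831, 27.7076) (27.1631, 22.6185) (23.6091, 0) (60, 0) (60, 26.935)]
6. shoelace: 881.9414

Area of P1's cell: 881.9414 (5 vertices)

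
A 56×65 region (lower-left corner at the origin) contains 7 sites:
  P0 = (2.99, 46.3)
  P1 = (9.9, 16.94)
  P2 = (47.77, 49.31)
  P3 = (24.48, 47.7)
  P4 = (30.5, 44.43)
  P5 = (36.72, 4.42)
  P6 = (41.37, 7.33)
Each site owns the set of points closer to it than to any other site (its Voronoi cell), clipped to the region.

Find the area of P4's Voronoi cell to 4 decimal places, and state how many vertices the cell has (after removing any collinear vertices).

Area of P4's cell: 463.9984 (4 vertices)

1. box [0,56]×[0,65]: [(0, 0) (56, 0) (56, 65) (0, 65)]
2. ⊥bis P4·P0 via (16.745,45.365): [(13.6613, 0) (56, 0) (56, 65) (18.0797, 65)]  |A|=2608.4176
3. ⊥bis P4·P1 via (20.2,30.685): [(15.963, 33.8601) (56, 3.8578) (56, 65) (18.0797, 65)]  |A|=1814.3943
4. ⊥bis P4·P2 via (39.135,46.87): [(15.963, 33.8601) (50.0235, 8.3364) (34.012, 65) (18.0797, 65)]  |A|=1008.7253
5. ⊥bis P4·P3 via (27.49,46.065): [(19.4436, 31.2518) (50.0235, 8.3364) (35.2998, 60.4426)]  |A|=628.0007
6. ⊥bis P4·P5 via (33.61,24.425): [(19.4436, 31.2518) (29.4225, 23.774) (44.9779, 26.1923) (35.2998, 60.4426)]  |A|=483.0219
7. ⊥bis P4·P6 via (35.935,25.88): [(19.4436, 31.2518) (29.2326, 23.9163) (44.368, 28.3508) (35.2998, 60.4426)]  |A|=463.9984
8. canonical 4-gon: [(19.4436, 31.2518) (29.2326, 23.9163) (44.368, 28.3508) (35.2998, 60.4426)]
9. shoelace: 463.9984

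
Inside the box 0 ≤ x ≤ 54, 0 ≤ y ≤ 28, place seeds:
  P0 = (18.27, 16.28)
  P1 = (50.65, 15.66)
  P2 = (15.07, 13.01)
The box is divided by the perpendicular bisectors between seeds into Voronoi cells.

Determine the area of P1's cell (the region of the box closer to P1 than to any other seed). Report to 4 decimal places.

1. box [0,54]×[0,28]: [(0, 0) (54, 0) (54, 28) (0, 28)]
2. ⊥bis P1·P0 via (34.46,15.97): [(34.1542, 0) (54, 0) (54, 28) (34.6903, 28)]  |A|=548.1762
3. ⊥bis P1·P2 via (32.86,14.335): [(34.1542, 0) (54, 0) (54, 28) (34.6903, 28)]  |A|=548.1762
4. canonical 4-gon: [(34.1542, 0) (54, 0) (54, 28) (34.6903, 28)]
5. shoelace: 548.1762

Area of P1's cell: 548.1762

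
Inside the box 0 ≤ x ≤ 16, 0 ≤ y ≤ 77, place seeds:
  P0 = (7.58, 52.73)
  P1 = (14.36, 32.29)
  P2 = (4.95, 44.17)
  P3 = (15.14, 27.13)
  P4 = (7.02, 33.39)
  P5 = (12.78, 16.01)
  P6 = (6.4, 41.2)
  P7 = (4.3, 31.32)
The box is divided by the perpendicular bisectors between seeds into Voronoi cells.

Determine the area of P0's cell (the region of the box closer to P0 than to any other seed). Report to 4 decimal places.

1. box [0,16]×[0,77]: [(0, 0) (16, 0) (16, 77) (0, 77)]
2. ⊥bis P0·P1 via (10.97,42.51): [(0, 38.8712) (16, 44.1785) (16, 77) (0, 77)]  |A|=567.6025
3. ⊥bis P0·P2 via (6.265,48.45): [(0, 50.3749) (16, 45.459) (16, 77) (0, 77)]  |A|=465.3291
4. ⊥bis P0·P3 via (11.36,39.93): [(0, 50.3749) (16, 45.459) (16, 77) (0, 77)]  |A|=465.3291
5. ⊥bis P0·P4 via (7.3,43.06): [(0, 50.3749) (16, 45.459) (16, 77) (0, 77)]  |A|=465.3291
6. ⊥bis P0·P5 via (10.18,34.37): [(0, 50.3749) (16, 45.459) (16, 77) (0, 77)]  |A|=465.3291
7. ⊥bis P0·P6 via (6.99,46.965): [(0, 50.3749) (13.1503, 46.3345) (16, 46.0429) (16, 77) (0, 77)]  |A|=464.4971
8. ⊥bis P0·P7 via (5.94,42.025): [(0, 50.3749) (13.1503, 46.3345) (16, 46.0429) (16, 77) (0, 77)]  |A|=464.4971
9. canonical 5-gon: [(0, 50.3749) (13.1503, 46.3345) (16, 46.0429) (16, 77) (0, 77)]
10. shoelace: 464.4971

Area of P0's cell: 464.4971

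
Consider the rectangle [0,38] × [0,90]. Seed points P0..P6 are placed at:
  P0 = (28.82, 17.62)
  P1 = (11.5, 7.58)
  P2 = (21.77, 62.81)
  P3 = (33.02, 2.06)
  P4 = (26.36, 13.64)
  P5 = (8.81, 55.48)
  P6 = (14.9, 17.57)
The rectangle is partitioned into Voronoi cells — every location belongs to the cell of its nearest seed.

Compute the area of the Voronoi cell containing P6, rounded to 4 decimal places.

1. box [0,38]×[0,90]: [(0, 0) (38, 0) (38, 90) (0, 90)]
2. ⊥bis P6·P0 via (21.86,17.595): [(0, 0) (21.9232, 0) (21.5999, 90) (0, 90)]  |A|=1958.5406
3. ⊥bis P6·P1 via (13.2,12.575): [(0, 17.0675) (21.8887, 9.6179) (21.5999, 90) (0, 90)]  |A|=1666.3208
4. ⊥bis P6·P2 via (18.335,40.19): [(0, 42.9743) (0, 17.0675) (21.8887, 9.6179) (21.7807, 39.6667)]  |A|=610.5967
5. ⊥bis P6·P3 via (23.96,9.815): [(0, 42.9743) (0, 17.0675) (21.8887, 9.6179) (21.7807, 39.6667)]  |A|=610.5967
6. ⊥bis P6·P4 via (20.63,15.605): [(0, 42.9743) (0, 17.0675) (18.923, 10.6272) (21.8543, 19.1752) (21.7807, 39.6667)]  |A|=596.4421
7. ⊥bis P6·P5 via (11.855,36.525): [(0, 34.6206) (0, 17.0675) (18.923, 10.6272) (21.8543, 19.1752) (21.7863, 38.1204)]  |A|=488.6128
8. canonical 5-gon: [(0, 34.6206) (0, 17.0675) (18.923, 10.6272) (21.8543, 19.1752) (21.7863, 38.1204)]
9. shoelace: 488.6128

Area of P6's cell: 488.6128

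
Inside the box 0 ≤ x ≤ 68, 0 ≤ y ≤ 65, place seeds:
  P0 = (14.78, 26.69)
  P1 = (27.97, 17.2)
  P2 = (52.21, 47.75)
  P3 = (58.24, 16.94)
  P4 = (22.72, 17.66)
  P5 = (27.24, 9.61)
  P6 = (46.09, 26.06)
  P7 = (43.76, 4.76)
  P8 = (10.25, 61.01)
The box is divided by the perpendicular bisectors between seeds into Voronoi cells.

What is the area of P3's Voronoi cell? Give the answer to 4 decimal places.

1. box [0,68]×[0,65]: [(0, 0) (68, 0) (68, 65) (0, 65)]
2. ⊥bis P3·P0 via (36.51,21.815): [(31.6159, 0) (68, 0) (68, 65) (46.1983, 65)]  |A|=1891.0373
3. ⊥bis P3·P1 via (43.105,17.07): [(43.4099, 52.571) (42.9584, 0) (68, 0) (68, 65) (46.1983, 65)]  |A|=1592.8954
4. ⊥bis P3·P2 via (55.225,32.345): [(43.216, 29.9947) (42.9584, 0) (68, 0) (68, 34.8453)]  |A|=807.3597
5. ⊥bis P3·P4 via (40.48,17.3): [(43.216, 29.9947) (42.9584, 0) (68, 0) (68, 34.8453)]  |A|=807.3597
6. ⊥bis P3·P5 via (42.74,13.275): [(43.216, 29.9947) (43.0608, 11.9185) (45.8789, 0) (68, 0) (68, 34.8453)]  |A|=789.9556
7. ⊥bis P3·P6 via (52.165,21.5): [(61.1803, 33.5106) (43.5188, 9.9812) (45.8789, 0) (68, 0) (68, 34.8453)]  |A|=605.3692
8. ⊥bis P3·P7 via (51,10.85): [(61.1803, 33.5106) (47.3912, 15.1402) (60.1266, 0) (68, 0) (68, 34.8453)]  |A|=472.0991
9. ⊥bis P3·P8 via (34.245,38.975): [(61.1803, 33.5106) (47.3912, 15.1402) (60.1266, 0) (68, 0) (68, 34.8453)]  |A|=472.0991
10. canonical 5-gon: [(61.1803, 33.5106) (47.3912, 15.1402) (60.1266, 0) (68, 0) (68, 34.8453)]
11. shoelace: 472.0991

Area of P3's cell: 472.0991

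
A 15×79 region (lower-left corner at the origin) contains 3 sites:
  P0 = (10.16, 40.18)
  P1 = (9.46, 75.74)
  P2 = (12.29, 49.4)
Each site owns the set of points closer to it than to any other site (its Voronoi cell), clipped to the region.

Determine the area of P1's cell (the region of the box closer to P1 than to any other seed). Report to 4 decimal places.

1. box [0,15]×[0,79]: [(0, 0) (15, 0) (15, 79) (0, 79)]
2. ⊥bis P1·P0 via (9.81,57.96): [(0, 57.7669) (15, 58.0622) (15, 79) (0, 79)]  |A|=316.2821
3. ⊥bis P1·P2 via (10.875,62.57): [(0, 61.4016) (15, 63.0132) (15, 79) (0, 79)]  |A|=251.8892
4. canonical 4-gon: [(0, 61.4016) (15, 63.0132) (15, 79) (0, 79)]
5. shoelace: 251.8892

Area of P1's cell: 251.8892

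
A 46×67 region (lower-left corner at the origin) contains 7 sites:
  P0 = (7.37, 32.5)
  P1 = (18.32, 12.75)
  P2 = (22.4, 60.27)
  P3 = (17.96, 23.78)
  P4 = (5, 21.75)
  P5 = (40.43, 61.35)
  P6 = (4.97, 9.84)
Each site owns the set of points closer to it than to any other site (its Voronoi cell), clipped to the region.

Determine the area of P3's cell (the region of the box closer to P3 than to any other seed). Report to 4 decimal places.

Area of P3's cell: 628.5719

1. box [0,46]×[0,67]: [(0, 0) (46, 0) (46, 67) (0, 67)]
2. ⊥bis P3·P0 via (12.665,28.14): [(0, 12.759) (0, 0) (46, 0) (46, 67) (44.663, 67)]  |A|=1870.7161
3. ⊥bis P3·P1 via (18.14,18.265): [(4.158, 17.8087) (46, 19.1743) (46, 67) (44.663, 67)]  |A|=1033.4455
4. ⊥bis P3·P2 via (20.18,42.025): [(23.7413, 41.5917) (4.158, 17.8087) (46, 19.1743) (46, 38.8833)]  |A|=703.5405
5. ⊥bis P3·P4 via (11.48,22.765): [(23.7413, 41.5917) (10.962, 26.0718) (12.2152, 18.0716) (46, 19.1743) (46, 38.8833)]  |A|=671.1462
6. ⊥bis P3·P5 via (29.195,42.565): [(32.631, 40.51) (23.7413, 41.5917) (10.962, 26.0718) (12.2152, 18.0716) (46, 19.1743) (46, 32.5142)]  |A|=628.5719
7. ⊥bis P3·P6 via (11.465,16.81): [(32.631, 40.51) (23.7413, 41.5917) (10.962, 26.0718) (12.2152, 18.0716) (46, 19.1743) (46, 32.5142)]  |A|=628.5719
8. canonical 6-gon: [(32.631, 40.51) (23.7413, 41.5917) (10.962, 26.0718) (12.2152, 18.0716) (46, 19.1743) (46, 32.5142)]
9. shoelace: 628.5719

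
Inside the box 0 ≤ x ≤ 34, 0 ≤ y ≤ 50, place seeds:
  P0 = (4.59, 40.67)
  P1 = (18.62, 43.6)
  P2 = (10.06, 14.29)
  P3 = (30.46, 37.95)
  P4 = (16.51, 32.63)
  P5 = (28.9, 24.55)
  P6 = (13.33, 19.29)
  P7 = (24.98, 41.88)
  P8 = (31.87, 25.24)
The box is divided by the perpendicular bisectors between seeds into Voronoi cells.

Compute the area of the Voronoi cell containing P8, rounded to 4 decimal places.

Area of P8's cell: 57.7107

1. box [0,34]×[0,50]: [(0, 0) (34, 0) (34, 50) (0, 50)]
2. ⊥bis P8·P0 via (18.23,32.955): [(0, 0.7246) (0, 0) (34, 0) (34, 50) (27.8709, 50)]  |A|=1013.3252
3. ⊥bis P8·P1 via (25.245,34.42): [(14.7917, 26.8761) (0, 0.7246) (0, 0) (34, 0) (34, 40.7383)]  |A|=853.5098
4. ⊥bis P8·P2 via (20.965,19.765): [(16.7025, 28.255) (30.8883, 0) (34, 0) (34, 40.7383)]  |A|=396.2969
5. ⊥bis P8·P3 via (31.165,31.595): [(19.5442, 30.3058) (16.7025, 28.255) (30.8883, 0) (34, 0) (34, 31.9095)]  |A|=332.4832
6. ⊥bis P8·P4 via (24.19,28.935): [(25.1487, 30.9276) (20.3589, 20.9722) (30.8883, 0) (34, 0) (34, 31.9095)]  |A|=291.9774
7. ⊥bis P8·P5 via (30.385,24.895): [(28.8871, 31.3423) (34, 9.3348) (34, 31.9095)]  |A|=57.7107
8. ⊥bis P8·P6 via (22.6,22.265): [(28.8871, 31.3423) (34, 9.3348) (34, 31.9095)]  |A|=57.7107
9. ⊥bis P8·P7 via (28.425,33.56): [(28.8871, 31.3423) (34, 9.3348) (34, 31.9095)]  |A|=57.7107
10. canonical 3-gon: [(28.8871, 31.3423) (34, 9.3348) (34, 31.9095)]
11. shoelace: 57.7107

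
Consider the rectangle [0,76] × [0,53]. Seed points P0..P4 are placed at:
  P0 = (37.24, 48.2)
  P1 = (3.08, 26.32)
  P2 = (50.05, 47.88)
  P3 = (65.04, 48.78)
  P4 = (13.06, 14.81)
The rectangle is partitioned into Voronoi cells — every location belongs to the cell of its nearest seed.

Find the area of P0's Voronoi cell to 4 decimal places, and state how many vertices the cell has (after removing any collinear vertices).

1. box [0,76]×[0,53]: [(0, 0) (76, 0) (76, 53) (0, 53)]
2. ⊥bis P0·P1 via (20.16,37.26): [(44.0256, 0) (76, 0) (76, 53) (10.0783, 53)]  |A|=2594.247
3. ⊥bis P0·P2 via (43.645,48.04): [(42.5043, 2.3752) (43.7689, 53) (10.0783, 53)]  |A|=852.7909
4. ⊥bis P0·P3 via (51.14,48.49): [(42.5043, 2.3752) (43.7689, 53) (10.0783, 53)]  |A|=852.7909
5. ⊥bis P0·P4 via (25.15,31.505): [(22.7182, 33.266) (42.9107, 18.6433) (43.7689, 53) (10.0783, 53)]  |A|=685.5729
6. canonical 4-gon: [(22.7182, 33.266) (42.9107, 18.6433) (43.7689, 53) (10.0783, 53)]
7. shoelace: 685.5729

Area of P0's cell: 685.5729 (4 vertices)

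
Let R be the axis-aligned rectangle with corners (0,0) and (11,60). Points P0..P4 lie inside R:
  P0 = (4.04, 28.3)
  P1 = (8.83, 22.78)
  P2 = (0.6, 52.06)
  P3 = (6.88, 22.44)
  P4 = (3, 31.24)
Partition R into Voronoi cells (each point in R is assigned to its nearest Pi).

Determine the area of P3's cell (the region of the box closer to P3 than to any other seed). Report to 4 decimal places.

1. box [0,11]×[0,60]: [(0, 0) (11, 0) (11, 60) (0, 60)]
2. ⊥bis P3·P0 via (5.46,25.37): [(0, 22.7239) (0, 0) (11, 0) (11, 28.0549)]  |A|=279.2832
3. ⊥bis P3·P1 via (7.855,22.61): [(7.2247, 26.2252) (0, 22.7239) (0, 0) (11, 0) (11, 4.5725)]  |A|=234.9561
4. ⊥bis P3·P2 via (3.74,37.25): [(7.2247, 26.2252) (0, 22.7239) (0, 0) (11, 0) (11, 4.5725)]  |A|=234.9561
5. ⊥bis P3·P4 via (4.94,26.84): [(7.2247, 26.2252) (0, 22.7239) (0, 0) (11, 0) (11, 4.5725)]  |A|=234.9561
6. canonical 5-gon: [(7.2247, 26.2252) (0, 22.7239) (0, 0) (11, 0) (11, 4.5725)]
7. shoelace: 234.9561

Area of P3's cell: 234.9561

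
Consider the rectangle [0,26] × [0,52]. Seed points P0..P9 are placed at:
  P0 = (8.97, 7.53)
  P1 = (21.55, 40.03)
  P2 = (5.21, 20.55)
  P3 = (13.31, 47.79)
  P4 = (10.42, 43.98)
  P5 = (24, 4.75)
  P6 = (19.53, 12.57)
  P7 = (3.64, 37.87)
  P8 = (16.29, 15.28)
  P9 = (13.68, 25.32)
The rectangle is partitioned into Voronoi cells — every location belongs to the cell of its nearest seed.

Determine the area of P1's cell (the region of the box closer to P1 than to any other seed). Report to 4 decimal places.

1. box [0,26]×[0,52]: [(0, 0) (26, 0) (26, 52) (0, 52)]
2. ⊥bis P1·P0 via (15.26,23.78): [(0, 29.6868) (26, 19.6228) (26, 52) (0, 52)]  |A|=710.9754
3. ⊥bis P1·P2 via (13.38,30.29): [(0, 41.5133) (26, 19.7042) (26, 52) (0, 52)]  |A|=556.1726
4. ⊥bis P1·P3 via (17.43,43.91): [(8.4767, 34.4029) (26, 19.7042) (26, 52) (25.0487, 52)]  |A|=291.3336
5. ⊥bis P1·P4 via (15.985,42.005): [(16.1961, 42.5997) (12.1836, 31.2936) (26, 19.7042) (26, 52) (25.0487, 52)]  |A|=264.1404
6. ⊥bis P1·P5 via (22.775,22.39): [(16.1961, 42.5997) (12.1836, 31.2936) (22.7963, 22.3915) (26, 22.614) (26, 52) (25.0487, 52)]  |A|=259.4796
7. ⊥bis P1·P6 via (20.54,26.3): [(16.1961, 42.5997) (12.1836, 31.2936) (17.9057, 26.4938) (26, 25.8984) (26, 52) (25.0487, 52)]  |A|=239.072
8. ⊥bis P1·P7 via (12.595,38.95): [(16.1961, 42.5997) (13.1798, 34.1008) (13.6686, 30.0479) (17.9057, 26.4938) (26, 25.8984) (26, 52) (25.0487, 52)]  |A|=236.367
9. ⊥bis P1·P8 via (18.92,27.655): [(16.1961, 42.5997) (13.1798, 34.1008) (13.6686, 30.0479) (15.7074, 28.3378) (26, 26.1503) (26, 52) (25.0487, 52)]  |A|=228.2619
10. ⊥bis P1·P9 via (17.615,32.675): [(16.1961, 42.5997) (13.4623, 34.8967) (26, 28.1889) (26, 52) (25.0487, 52)]  |A|=178.6498
11. canonical 5-gon: [(16.1961, 42.5997) (13.4623, 34.8967) (26, 28.1889) (26, 52) (25.0487, 52)]
12. shoelace: 178.6498

Area of P1's cell: 178.6498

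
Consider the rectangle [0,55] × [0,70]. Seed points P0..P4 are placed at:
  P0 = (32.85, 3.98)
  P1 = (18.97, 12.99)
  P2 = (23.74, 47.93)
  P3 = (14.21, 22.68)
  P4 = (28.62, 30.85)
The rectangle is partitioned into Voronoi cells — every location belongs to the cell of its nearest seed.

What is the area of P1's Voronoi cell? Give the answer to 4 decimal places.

Area of P1's cell: 427.4824

1. box [0,55]×[0,70]: [(0, 0) (55, 0) (55, 70) (0, 70)]
2. ⊥bis P1·P0 via (25.91,8.485): [(0, 0) (20.4021, 0) (55, 53.2985) (55, 70) (0, 70)]  |A|=2927.9924
3. ⊥bis P1·P2 via (21.355,30.46): [(0, 33.3754) (0, 0) (20.4021, 0) (38.6427, 28.0999)]  |A|=931.5058
4. ⊥bis P1·P3 via (16.59,17.835): [(37.7378, 28.2234) (0, 9.6855) (0, 0) (20.4021, 0) (38.6427, 28.0999)]  |A|=484.5037
5. ⊥bis P1·P4 via (23.795,21.92): [(24.324, 21.6342) (0, 9.6855) (0, 0) (20.4021, 0) (31.8174, 17.5854)]  |A|=427.4824
6. canonical 5-gon: [(24.324, 21.6342) (0, 9.6855) (0, 0) (20.4021, 0) (31.8174, 17.5854)]
7. shoelace: 427.4824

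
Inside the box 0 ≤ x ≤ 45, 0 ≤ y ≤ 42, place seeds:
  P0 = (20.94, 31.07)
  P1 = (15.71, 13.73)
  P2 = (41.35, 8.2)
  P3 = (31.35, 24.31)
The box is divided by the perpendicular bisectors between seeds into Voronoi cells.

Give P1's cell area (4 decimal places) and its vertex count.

Area of P1's cell: 635.9281 (5 vertices)

1. box [0,45]×[0,42]: [(0, 0) (45, 0) (45, 42) (0, 42)]
2. ⊥bis P1·P0 via (18.325,22.4): [(0, 27.9271) (0, 0) (45, 0) (45, 14.3544)]  |A|=951.3341
3. ⊥bis P1·P2 via (28.53,10.965): [(30.2223, 18.8116) (0, 27.9271) (0, 0) (26.1651, 0)]  |A|=668.1144
4. ⊥bis P1·P3 via (23.53,19.02): [(28.6385, 11.4682) (21.9916, 21.2941) (0, 27.9271) (0, 0) (26.1651, 0)]  |A|=635.9281
5. canonical 5-gon: [(28.6385, 11.4682) (21.9916, 21.2941) (0, 27.9271) (0, 0) (26.1651, 0)]
6. shoelace: 635.9281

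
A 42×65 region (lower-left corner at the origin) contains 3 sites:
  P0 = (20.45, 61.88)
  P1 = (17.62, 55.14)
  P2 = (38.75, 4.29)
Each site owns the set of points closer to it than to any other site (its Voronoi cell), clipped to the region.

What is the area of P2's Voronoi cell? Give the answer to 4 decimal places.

1. box [0,42]×[0,65]: [(0, 0) (42, 0) (42, 65) (0, 65)]
2. ⊥bis P2·P0 via (29.6,33.085): [(0, 23.6792) (0, 0) (42, 0) (42, 37.0253)]  |A|=1274.7938
3. ⊥bis P2·P1 via (28.185,29.715): [(0, 18.0031) (0, 0) (42, 0) (42, 35.4556)]  |A|=1122.6337
4. canonical 4-gon: [(0, 18.0031) (0, 0) (42, 0) (42, 35.4556)]
5. shoelace: 1122.6337

Area of P2's cell: 1122.6337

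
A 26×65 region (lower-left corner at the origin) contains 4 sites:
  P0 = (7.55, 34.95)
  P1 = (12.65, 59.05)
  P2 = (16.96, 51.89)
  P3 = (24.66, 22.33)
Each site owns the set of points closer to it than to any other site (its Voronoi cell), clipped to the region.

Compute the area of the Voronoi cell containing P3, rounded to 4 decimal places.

Area of P3's cell: 629.2925

1. box [0,26]×[0,65]: [(0, 0) (26, 0) (26, 65) (0, 65)]
2. ⊥bis P3·P0 via (16.105,28.64): [(0, 6.8051) (0, 0) (26, 0) (26, 42.0555)]  |A|=635.1875
3. ⊥bis P3·P1 via (18.655,40.69): [(0, 6.8051) (0, 0) (26, 0) (26, 42.0555)]  |A|=635.1875
4. ⊥bis P3·P2 via (20.81,37.11): [(22.7191, 37.6073) (0, 6.8051) (0, 0) (26, 0) (26, 38.4619)]  |A|=629.2925
5. canonical 5-gon: [(22.7191, 37.6073) (0, 6.8051) (0, 0) (26, 0) (26, 38.4619)]
6. shoelace: 629.2925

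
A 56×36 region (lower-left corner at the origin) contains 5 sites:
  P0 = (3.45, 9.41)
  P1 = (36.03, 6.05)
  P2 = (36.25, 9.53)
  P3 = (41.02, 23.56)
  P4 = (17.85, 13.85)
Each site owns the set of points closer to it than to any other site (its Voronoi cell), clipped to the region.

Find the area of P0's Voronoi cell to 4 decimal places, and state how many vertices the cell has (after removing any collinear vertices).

Area of P0's cell: 312.6930 (4 vertices)

1. box [0,56]×[0,36]: [(0, 0) (56, 0) (56, 36) (0, 36)]
2. ⊥bis P0·P1 via (19.74,7.73): [(0, 0) (18.9428, 0) (22.6555, 36) (0, 36)]  |A|=748.7695
3. ⊥bis P0·P2 via (19.85,9.47): [(0, 0) (18.9428, 0) (19.8524, 8.8197) (19.7529, 36) (0, 36)]  |A|=709.3231
4. ⊥bis P0·P3 via (22.235,16.485): [(0, 0) (18.9428, 0) (19.8524, 8.8197) (19.8007, 22.9484) (14.8851, 36) (0, 36)]  |A|=677.5563
5. ⊥bis P0·P4 via (10.65,11.63): [(0, 0) (14.2359, 0) (3.1359, 36) (0, 36)]  |A|=312.693
6. canonical 4-gon: [(0, 0) (14.2359, 0) (3.1359, 36) (0, 36)]
7. shoelace: 312.693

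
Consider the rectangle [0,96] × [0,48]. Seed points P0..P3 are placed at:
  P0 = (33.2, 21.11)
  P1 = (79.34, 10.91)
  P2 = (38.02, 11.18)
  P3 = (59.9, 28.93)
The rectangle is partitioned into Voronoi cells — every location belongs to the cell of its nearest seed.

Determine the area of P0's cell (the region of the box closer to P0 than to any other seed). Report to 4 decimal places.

Area of P0's cell: 1684.5203

1. box [0,96]×[0,48]: [(0, 0) (96, 0) (96, 48) (0, 48)]
2. ⊥bis P0·P1 via (56.27,16.01): [(0, 0) (52.7307, 0) (63.3419, 48) (0, 48)]  |A|=2785.7434
3. ⊥bis P0·P2 via (35.61,16.145): [(0, 0) (2.3486, 0) (58.7868, 27.395) (63.3419, 48) (0, 48)]  |A|=2095.6348
4. ⊥bis P0·P3 via (46.55,25.02): [(0, 0) (2.3486, 0) (47.4641, 21.899) (39.8195, 48) (0, 48)]  |A|=1684.5203
5. canonical 5-gon: [(0, 0) (2.3486, 0) (47.4641, 21.899) (39.8195, 48) (0, 48)]
6. shoelace: 1684.5203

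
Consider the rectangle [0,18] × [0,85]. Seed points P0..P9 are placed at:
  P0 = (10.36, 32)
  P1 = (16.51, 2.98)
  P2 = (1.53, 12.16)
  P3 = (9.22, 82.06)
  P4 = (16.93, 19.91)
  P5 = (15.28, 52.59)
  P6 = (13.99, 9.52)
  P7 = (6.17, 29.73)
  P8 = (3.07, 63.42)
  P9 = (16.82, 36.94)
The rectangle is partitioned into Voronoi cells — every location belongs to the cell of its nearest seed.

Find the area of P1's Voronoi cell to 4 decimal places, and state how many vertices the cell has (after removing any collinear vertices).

Area of P1's cell: 62.1104 (4 vertices)

1. box [0,18]×[0,85]: [(0, 0) (18, 0) (18, 85) (0, 85)]
2. ⊥bis P1·P0 via (13.435,17.49): [(0, 14.6428) (0, 0) (18, 0) (18, 18.4574)]  |A|=297.9022
3. ⊥bis P1·P2 via (9.02,7.57): [(15.3475, 17.8953) (4.381, 0) (18, 0) (18, 18.4574)]  |A|=146.3373
4. ⊥bis P1·P3 via (12.865,42.52): [(15.3475, 17.8953) (4.381, 0) (18, 0) (18, 18.4574)]  |A|=146.3373
5. ⊥bis P1·P4 via (16.72,11.445): [(11.4744, 11.5751) (4.381, 0) (18, 0) (18, 11.4132)]  |A|=116.0601
6. ⊥bis P1·P5 via (15.895,27.785): [(11.4744, 11.5751) (4.381, 0) (18, 0) (18, 11.4132)]  |A|=116.0601
7. ⊥bis P1·P6 via (15.25,6.25): [(6.0352, 2.6993) (4.381, 0) (18, 0) (18, 7.3096)]  |A|=62.1104
8. ⊥bis P1·P7 via (11.34,16.355): [(6.0352, 2.6993) (4.381, 0) (18, 0) (18, 7.3096)]  |A|=62.1104
9. ⊥bis P1·P8 via (9.79,33.2): [(6.0352, 2.6993) (4.381, 0) (18, 0) (18, 7.3096)]  |A|=62.1104
10. ⊥bis P1·P9 via (16.665,19.96): [(6.0352, 2.6993) (4.381, 0) (18, 0) (18, 7.3096)]  |A|=62.1104
11. canonical 4-gon: [(6.0352, 2.6993) (4.381, 0) (18, 0) (18, 7.3096)]
12. shoelace: 62.1104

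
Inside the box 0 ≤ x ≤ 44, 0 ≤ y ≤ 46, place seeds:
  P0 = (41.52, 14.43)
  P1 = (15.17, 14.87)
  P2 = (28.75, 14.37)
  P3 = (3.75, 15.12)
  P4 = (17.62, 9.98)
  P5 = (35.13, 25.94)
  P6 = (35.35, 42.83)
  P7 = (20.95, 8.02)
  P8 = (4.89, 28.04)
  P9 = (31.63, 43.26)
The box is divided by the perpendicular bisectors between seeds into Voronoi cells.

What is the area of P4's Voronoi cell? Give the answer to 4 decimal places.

Area of P4's cell: 113.2013

1. box [0,44]×[0,46]: [(0, 0) (44, 0) (44, 46) (0, 46)]
2. ⊥bis P4·P0 via (29.57,12.205): [(0, 0) (31.8425, 0) (23.2776, 46) (0, 46)]  |A|=1267.7624
3. ⊥bis P4·P1 via (16.395,12.425): [(0, 4.2107) (0, 0) (31.8425, 0) (28.4084, 18.444)]  |A|=353.4607
4. ⊥bis P4·P2 via (23.185,12.175): [(21.9823, 15.2243) (0, 4.2107) (0, 0) (27.9872, 0)]  |A|=259.3239
5. ⊥bis P4·P3 via (10.685,12.55): [(21.9823, 15.2243) (9.3262, 8.8834) (6.0342, 0) (27.9872, 0)]  |A|=212.8869
6. ⊥bis P4·P5 via (26.375,17.96): [(21.9823, 15.2243) (9.3262, 8.8834) (6.0342, 0) (27.9872, 0)]  |A|=212.8869
7. ⊥bis P4·P6 via (26.485,26.405): [(21.9823, 15.2243) (9.3262, 8.8834) (6.0342, 0) (27.9872, 0)]  |A|=212.8869
8. ⊥bis P4·P7 via (19.285,9): [(22.37, 14.2413) (21.9823, 15.2243) (9.3262, 8.8834) (6.0342, 0) (13.9877, 0)]  |A|=113.2013
9. ⊥bis P4·P8 via (11.255,19.01): [(22.37, 14.2413) (21.9823, 15.2243) (9.3262, 8.8834) (6.0342, 0) (13.9877, 0)]  |A|=113.2013
10. ⊥bis P4·P9 via (24.625,26.62): [(22.37, 14.2413) (21.9823, 15.2243) (9.3262, 8.8834) (6.0342, 0) (13.9877, 0)]  |A|=113.2013
11. canonical 5-gon: [(22.37, 14.2413) (21.9823, 15.2243) (9.3262, 8.8834) (6.0342, 0) (13.9877, 0)]
12. shoelace: 113.2013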